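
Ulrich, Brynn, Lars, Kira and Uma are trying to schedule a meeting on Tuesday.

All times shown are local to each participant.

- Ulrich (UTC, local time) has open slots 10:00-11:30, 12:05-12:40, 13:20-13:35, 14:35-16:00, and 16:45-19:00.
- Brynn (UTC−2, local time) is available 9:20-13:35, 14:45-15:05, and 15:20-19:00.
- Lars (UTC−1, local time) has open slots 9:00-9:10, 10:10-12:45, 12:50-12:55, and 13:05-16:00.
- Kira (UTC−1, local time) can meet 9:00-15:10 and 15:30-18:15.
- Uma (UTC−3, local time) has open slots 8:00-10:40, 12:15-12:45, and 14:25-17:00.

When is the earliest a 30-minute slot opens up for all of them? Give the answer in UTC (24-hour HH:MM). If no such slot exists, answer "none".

12:05

Ulrich → UTC: 10:00–11:30, 12:05–12:40, 13:20–13:35, 14:35–16:00, 16:45–19:00.
Brynn → UTC: 11:20–15:35, 16:45–17:05, 17:20–21:00.
Lars → UTC: 10:00–10:10, 11:10–13:45, 13:50–13:55, 14:05–17:00.
Kira → UTC: 10:00–16:10, 16:30–19:15.
Uma → UTC: 11:00–13:40, 15:15–15:45, 17:25–20:00.
Ulrich ∩ Brynn: 11:20–11:30, 12:05–12:40, 13:20–13:35, 14:35–15:35, 16:45–17:05, 17:20–19:00.
Ulrich ∩ Brynn ∩ Lars: 11:20–11:30, 12:05–12:40, 13:20–13:35, 14:35–15:35, 16:45–17:00.
Ulrich ∩ Brynn ∩ Lars ∩ Kira: 11:20–11:30, 12:05–12:40, 13:20–13:35, 14:35–15:35, 16:45–17:00.
Ulrich ∩ Brynn ∩ Lars ∩ Kira ∩ Uma: 11:20–11:30, 12:05–12:40, 13:20–13:35, 15:15–15:35.
Windows ≥ 30 min: 12:05–12:40.
Earliest such window starts at 12:05.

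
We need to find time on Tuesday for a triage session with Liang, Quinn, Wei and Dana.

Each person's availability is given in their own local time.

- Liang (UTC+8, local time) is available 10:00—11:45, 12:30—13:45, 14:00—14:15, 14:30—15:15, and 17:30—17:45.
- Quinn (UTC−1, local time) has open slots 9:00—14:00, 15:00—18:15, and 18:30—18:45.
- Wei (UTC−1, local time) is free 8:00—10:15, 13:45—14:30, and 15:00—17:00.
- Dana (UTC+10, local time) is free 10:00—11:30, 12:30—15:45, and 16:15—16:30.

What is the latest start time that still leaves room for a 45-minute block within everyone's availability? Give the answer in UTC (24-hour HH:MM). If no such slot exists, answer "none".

none

Liang → UTC: 02:00–03:45, 04:30–05:45, 06:00–06:15, 06:30–07:15, 09:30–09:45.
Quinn → UTC: 10:00–15:00, 16:00–19:15, 19:30–19:45.
Wei → UTC: 09:00–11:15, 14:45–15:30, 16:00–18:00.
Dana → UTC: 00:00–01:30, 02:30–05:45, 06:15–06:30.
Liang ∩ Quinn: (none).
Liang ∩ Quinn ∩ Wei: (none).
Liang ∩ Quinn ∩ Wei ∩ Dana: (none).
Windows ≥ 45 min: (none).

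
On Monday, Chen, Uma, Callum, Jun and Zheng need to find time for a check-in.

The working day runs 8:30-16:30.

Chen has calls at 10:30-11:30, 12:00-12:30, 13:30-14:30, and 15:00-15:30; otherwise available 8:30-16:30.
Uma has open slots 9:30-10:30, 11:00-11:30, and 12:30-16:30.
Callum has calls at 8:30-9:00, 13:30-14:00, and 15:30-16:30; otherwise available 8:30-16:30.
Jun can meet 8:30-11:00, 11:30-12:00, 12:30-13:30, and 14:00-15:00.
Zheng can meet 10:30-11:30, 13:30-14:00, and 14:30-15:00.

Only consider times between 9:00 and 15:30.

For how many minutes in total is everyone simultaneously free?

30 minutes

Chen free within 08:30–16:30: 08:30–10:30, 11:30–12:00, 12:30–13:30, 14:30–15:00, 15:30–16:30.
Callum free within 08:30–16:30: 09:00–13:30, 14:00–15:30.
Chen ∩ Uma: 09:30–10:30, 12:30–13:30, 14:30–15:00, 15:30–16:30.
Chen ∩ Uma ∩ Callum: 09:30–10:30, 12:30–13:30, 14:30–15:00.
Chen ∩ Uma ∩ Callum ∩ Jun: 09:30–10:30, 12:30–13:30, 14:30–15:00.
Chen ∩ Uma ∩ Callum ∩ Jun ∩ Zheng: 14:30–15:00.
Restricted to 09:00–15:30: 14:30–15:00.
Total common minutes: 30.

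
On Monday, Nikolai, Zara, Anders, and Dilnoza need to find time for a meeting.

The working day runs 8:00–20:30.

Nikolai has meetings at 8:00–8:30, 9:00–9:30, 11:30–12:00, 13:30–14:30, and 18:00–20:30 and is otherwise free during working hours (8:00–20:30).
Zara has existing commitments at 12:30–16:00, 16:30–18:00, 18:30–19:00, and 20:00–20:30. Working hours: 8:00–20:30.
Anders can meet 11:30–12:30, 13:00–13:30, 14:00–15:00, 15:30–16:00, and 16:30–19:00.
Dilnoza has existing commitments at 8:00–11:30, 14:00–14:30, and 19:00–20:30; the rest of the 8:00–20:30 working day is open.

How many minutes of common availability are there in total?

30 minutes

Nikolai free within 08:00–20:30: 08:30–09:00, 09:30–11:30, 12:00–13:30, 14:30–18:00.
Zara free within 08:00–20:30: 08:00–12:30, 16:00–16:30, 18:00–18:30, 19:00–20:00.
Dilnoza free within 08:00–20:30: 11:30–14:00, 14:30–19:00.
Nikolai ∩ Zara: 08:30–09:00, 09:30–11:30, 12:00–12:30, 16:00–16:30.
Nikolai ∩ Zara ∩ Anders: 12:00–12:30.
Nikolai ∩ Zara ∩ Anders ∩ Dilnoza: 12:00–12:30.
Total common minutes: 30.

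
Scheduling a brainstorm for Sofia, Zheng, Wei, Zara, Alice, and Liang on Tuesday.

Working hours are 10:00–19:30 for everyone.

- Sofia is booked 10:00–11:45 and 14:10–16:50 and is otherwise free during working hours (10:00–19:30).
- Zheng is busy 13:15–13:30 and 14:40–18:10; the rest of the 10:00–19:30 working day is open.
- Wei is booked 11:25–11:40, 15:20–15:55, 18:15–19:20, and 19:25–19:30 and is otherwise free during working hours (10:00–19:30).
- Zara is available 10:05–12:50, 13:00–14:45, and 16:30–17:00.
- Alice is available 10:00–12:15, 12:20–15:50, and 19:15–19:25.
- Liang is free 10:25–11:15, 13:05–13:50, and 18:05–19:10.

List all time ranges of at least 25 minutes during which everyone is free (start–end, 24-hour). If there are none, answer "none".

none

Sofia free within 10:00–19:30: 11:45–14:10, 16:50–19:30.
Zheng free within 10:00–19:30: 10:00–13:15, 13:30–14:40, 18:10–19:30.
Wei free within 10:00–19:30: 10:00–11:25, 11:40–15:20, 15:55–18:15, 19:20–19:25.
Sofia ∩ Zheng: 11:45–13:15, 13:30–14:10, 18:10–19:30.
Sofia ∩ Zheng ∩ Wei: 11:45–13:15, 13:30–14:10, 18:10–18:15, 19:20–19:25.
Sofia ∩ Zheng ∩ Wei ∩ Zara: 11:45–12:50, 13:00–13:15, 13:30–14:10.
Sofia ∩ Zheng ∩ Wei ∩ Zara ∩ Alice: 11:45–12:15, 12:20–12:50, 13:00–13:15, 13:30–14:10.
Sofia ∩ Zheng ∩ Wei ∩ Zara ∩ Alice ∩ Liang: 13:05–13:15, 13:30–13:50.
Windows ≥ 25 min: (none).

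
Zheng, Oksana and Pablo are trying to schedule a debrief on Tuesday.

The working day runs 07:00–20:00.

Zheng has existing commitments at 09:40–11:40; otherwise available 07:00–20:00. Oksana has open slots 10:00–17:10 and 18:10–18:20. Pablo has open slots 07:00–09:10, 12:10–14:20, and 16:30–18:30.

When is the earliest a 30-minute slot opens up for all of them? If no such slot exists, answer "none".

12:10

Zheng free within 07:00–20:00: 07:00–09:40, 11:40–20:00.
Zheng ∩ Oksana: 11:40–17:10, 18:10–18:20.
Zheng ∩ Oksana ∩ Pablo: 12:10–14:20, 16:30–17:10, 18:10–18:20.
Windows ≥ 30 min: 12:10–14:20, 16:30–17:10.
Earliest such window starts at 12:10.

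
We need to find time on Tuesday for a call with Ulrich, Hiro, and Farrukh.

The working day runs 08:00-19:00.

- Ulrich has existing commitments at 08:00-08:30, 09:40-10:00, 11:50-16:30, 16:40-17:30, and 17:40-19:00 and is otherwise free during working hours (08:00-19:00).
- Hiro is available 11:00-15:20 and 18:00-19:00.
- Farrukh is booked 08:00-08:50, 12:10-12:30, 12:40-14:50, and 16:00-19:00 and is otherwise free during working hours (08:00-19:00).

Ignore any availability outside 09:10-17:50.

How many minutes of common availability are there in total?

50 minutes

Ulrich free within 08:00–19:00: 08:30–09:40, 10:00–11:50, 16:30–16:40, 17:30–17:40.
Farrukh free within 08:00–19:00: 08:50–12:10, 12:30–12:40, 14:50–16:00.
Ulrich ∩ Hiro: 11:00–11:50.
Ulrich ∩ Hiro ∩ Farrukh: 11:00–11:50.
Restricted to 09:10–17:50: 11:00–11:50.
Total common minutes: 50.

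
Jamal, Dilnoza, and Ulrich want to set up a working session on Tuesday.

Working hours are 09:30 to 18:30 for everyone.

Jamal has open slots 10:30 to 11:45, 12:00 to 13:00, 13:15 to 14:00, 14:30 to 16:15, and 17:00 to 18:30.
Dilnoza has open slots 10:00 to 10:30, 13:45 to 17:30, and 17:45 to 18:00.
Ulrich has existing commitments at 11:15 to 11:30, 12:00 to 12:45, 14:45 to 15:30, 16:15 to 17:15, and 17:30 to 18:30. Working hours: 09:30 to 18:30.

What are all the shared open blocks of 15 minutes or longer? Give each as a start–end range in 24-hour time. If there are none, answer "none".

Ulrich free within 09:30–18:30: 09:30–11:15, 11:30–12:00, 12:45–14:45, 15:30–16:15, 17:15–17:30.
Jamal ∩ Dilnoza: 13:45–14:00, 14:30–16:15, 17:00–17:30, 17:45–18:00.
Jamal ∩ Dilnoza ∩ Ulrich: 13:45–14:00, 14:30–14:45, 15:30–16:15, 17:15–17:30.
Windows ≥ 15 min: 13:45–14:00, 14:30–14:45, 15:30–16:15, 17:15–17:30.

13:45–14:00, 14:30–14:45, 15:30–16:15, 17:15–17:30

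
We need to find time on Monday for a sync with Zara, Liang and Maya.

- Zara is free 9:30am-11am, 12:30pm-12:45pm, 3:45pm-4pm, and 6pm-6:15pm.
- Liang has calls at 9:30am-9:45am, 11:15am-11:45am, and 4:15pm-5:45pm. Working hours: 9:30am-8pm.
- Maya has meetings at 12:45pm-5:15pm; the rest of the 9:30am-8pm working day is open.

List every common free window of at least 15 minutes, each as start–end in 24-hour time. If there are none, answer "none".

Liang free within 09:30–20:00: 09:45–11:15, 11:45–16:15, 17:45–20:00.
Maya free within 09:30–20:00: 09:30–12:45, 17:15–20:00.
Zara ∩ Liang: 09:45–11:00, 12:30–12:45, 15:45–16:00, 18:00–18:15.
Zara ∩ Liang ∩ Maya: 09:45–11:00, 12:30–12:45, 18:00–18:15.
Windows ≥ 15 min: 09:45–11:00, 12:30–12:45, 18:00–18:15.

09:45–11:00, 12:30–12:45, 18:00–18:15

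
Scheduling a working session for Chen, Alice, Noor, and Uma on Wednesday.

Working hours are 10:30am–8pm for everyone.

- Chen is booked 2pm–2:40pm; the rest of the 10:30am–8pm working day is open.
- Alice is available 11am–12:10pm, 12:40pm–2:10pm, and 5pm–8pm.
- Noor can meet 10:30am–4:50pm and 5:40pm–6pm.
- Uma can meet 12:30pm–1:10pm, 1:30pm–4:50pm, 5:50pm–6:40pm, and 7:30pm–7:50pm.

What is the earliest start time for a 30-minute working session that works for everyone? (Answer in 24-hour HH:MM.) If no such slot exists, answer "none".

Chen free within 10:30–20:00: 10:30–14:00, 14:40–20:00.
Chen ∩ Alice: 11:00–12:10, 12:40–14:00, 17:00–20:00.
Chen ∩ Alice ∩ Noor: 11:00–12:10, 12:40–14:00, 17:40–18:00.
Chen ∩ Alice ∩ Noor ∩ Uma: 12:40–13:10, 13:30–14:00, 17:50–18:00.
Windows ≥ 30 min: 12:40–13:10, 13:30–14:00.
Earliest such window starts at 12:40.

12:40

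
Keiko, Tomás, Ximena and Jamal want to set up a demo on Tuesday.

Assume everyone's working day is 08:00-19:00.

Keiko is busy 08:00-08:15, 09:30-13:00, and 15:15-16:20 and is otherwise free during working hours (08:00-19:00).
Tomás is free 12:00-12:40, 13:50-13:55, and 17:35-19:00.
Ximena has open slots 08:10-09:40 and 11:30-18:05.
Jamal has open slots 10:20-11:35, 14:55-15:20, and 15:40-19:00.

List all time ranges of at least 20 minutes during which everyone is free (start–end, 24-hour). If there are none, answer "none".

Keiko free within 08:00–19:00: 08:15–09:30, 13:00–15:15, 16:20–19:00.
Keiko ∩ Tomás: 13:50–13:55, 17:35–19:00.
Keiko ∩ Tomás ∩ Ximena: 13:50–13:55, 17:35–18:05.
Keiko ∩ Tomás ∩ Ximena ∩ Jamal: 17:35–18:05.
Windows ≥ 20 min: 17:35–18:05.

17:35–18:05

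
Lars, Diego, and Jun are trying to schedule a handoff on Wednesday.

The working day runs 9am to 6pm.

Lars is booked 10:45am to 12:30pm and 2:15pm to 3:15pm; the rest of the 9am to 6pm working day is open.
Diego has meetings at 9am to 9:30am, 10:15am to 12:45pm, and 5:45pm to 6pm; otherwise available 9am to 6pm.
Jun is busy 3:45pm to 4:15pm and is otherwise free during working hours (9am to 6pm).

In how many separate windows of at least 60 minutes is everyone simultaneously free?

2

Lars free within 09:00–18:00: 09:00–10:45, 12:30–14:15, 15:15–18:00.
Diego free within 09:00–18:00: 09:30–10:15, 12:45–17:45.
Jun free within 09:00–18:00: 09:00–15:45, 16:15–18:00.
Lars ∩ Diego: 09:30–10:15, 12:45–14:15, 15:15–17:45.
Lars ∩ Diego ∩ Jun: 09:30–10:15, 12:45–14:15, 15:15–15:45, 16:15–17:45.
Windows ≥ 60 min: 12:45–14:15, 16:15–17:45.
That's 2 windows.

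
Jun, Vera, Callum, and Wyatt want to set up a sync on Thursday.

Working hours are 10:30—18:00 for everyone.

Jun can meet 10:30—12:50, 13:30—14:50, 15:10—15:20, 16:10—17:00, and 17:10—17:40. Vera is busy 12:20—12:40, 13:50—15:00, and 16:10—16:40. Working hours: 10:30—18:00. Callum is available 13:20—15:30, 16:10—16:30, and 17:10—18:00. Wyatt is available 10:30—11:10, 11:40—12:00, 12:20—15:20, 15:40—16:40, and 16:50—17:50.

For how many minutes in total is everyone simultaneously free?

60 minutes

Vera free within 10:30–18:00: 10:30–12:20, 12:40–13:50, 15:00–16:10, 16:40–18:00.
Jun ∩ Vera: 10:30–12:20, 12:40–12:50, 13:30–13:50, 15:10–15:20, 16:40–17:00, 17:10–17:40.
Jun ∩ Vera ∩ Callum: 13:30–13:50, 15:10–15:20, 17:10–17:40.
Jun ∩ Vera ∩ Callum ∩ Wyatt: 13:30–13:50, 15:10–15:20, 17:10–17:40.
Total common minutes: 20 + 10 + 30 = 60.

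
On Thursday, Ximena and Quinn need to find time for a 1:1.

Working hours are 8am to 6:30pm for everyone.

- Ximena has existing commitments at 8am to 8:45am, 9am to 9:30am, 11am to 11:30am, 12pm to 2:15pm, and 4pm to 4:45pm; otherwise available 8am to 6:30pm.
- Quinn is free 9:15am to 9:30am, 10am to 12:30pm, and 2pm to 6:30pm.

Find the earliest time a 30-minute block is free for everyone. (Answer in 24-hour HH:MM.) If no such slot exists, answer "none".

10:00

Ximena free within 08:00–18:30: 08:45–09:00, 09:30–11:00, 11:30–12:00, 14:15–16:00, 16:45–18:30.
Ximena ∩ Quinn: 10:00–11:00, 11:30–12:00, 14:15–16:00, 16:45–18:30.
Windows ≥ 30 min: 10:00–11:00, 11:30–12:00, 14:15–16:00, 16:45–18:30.
Earliest such window starts at 10:00.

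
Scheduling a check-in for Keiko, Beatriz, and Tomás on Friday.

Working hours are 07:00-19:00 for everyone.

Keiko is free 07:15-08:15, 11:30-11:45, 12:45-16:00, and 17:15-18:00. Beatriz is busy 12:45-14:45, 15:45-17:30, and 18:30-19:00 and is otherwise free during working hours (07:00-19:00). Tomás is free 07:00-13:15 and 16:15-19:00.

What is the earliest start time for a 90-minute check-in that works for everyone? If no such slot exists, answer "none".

Beatriz free within 07:00–19:00: 07:00–12:45, 14:45–15:45, 17:30–18:30.
Keiko ∩ Beatriz: 07:15–08:15, 11:30–11:45, 14:45–15:45, 17:30–18:00.
Keiko ∩ Beatriz ∩ Tomás: 07:15–08:15, 11:30–11:45, 17:30–18:00.
Windows ≥ 90 min: (none).

none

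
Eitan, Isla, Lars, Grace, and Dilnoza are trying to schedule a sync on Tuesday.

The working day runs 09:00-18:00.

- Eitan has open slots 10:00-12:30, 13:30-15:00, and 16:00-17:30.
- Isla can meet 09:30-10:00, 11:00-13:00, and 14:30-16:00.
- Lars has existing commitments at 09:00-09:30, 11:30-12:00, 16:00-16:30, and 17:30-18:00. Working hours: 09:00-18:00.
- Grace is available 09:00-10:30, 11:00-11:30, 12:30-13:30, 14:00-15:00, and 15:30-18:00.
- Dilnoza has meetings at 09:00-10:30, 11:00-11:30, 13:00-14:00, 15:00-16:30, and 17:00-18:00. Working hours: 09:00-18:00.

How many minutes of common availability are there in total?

30 minutes

Lars free within 09:00–18:00: 09:30–11:30, 12:00–16:00, 16:30–17:30.
Dilnoza free within 09:00–18:00: 10:30–11:00, 11:30–13:00, 14:00–15:00, 16:30–17:00.
Eitan ∩ Isla: 11:00–12:30, 14:30–15:00.
Eitan ∩ Isla ∩ Lars: 11:00–11:30, 12:00–12:30, 14:30–15:00.
Eitan ∩ Isla ∩ Lars ∩ Grace: 11:00–11:30, 14:30–15:00.
Eitan ∩ Isla ∩ Lars ∩ Grace ∩ Dilnoza: 14:30–15:00.
Total common minutes: 30.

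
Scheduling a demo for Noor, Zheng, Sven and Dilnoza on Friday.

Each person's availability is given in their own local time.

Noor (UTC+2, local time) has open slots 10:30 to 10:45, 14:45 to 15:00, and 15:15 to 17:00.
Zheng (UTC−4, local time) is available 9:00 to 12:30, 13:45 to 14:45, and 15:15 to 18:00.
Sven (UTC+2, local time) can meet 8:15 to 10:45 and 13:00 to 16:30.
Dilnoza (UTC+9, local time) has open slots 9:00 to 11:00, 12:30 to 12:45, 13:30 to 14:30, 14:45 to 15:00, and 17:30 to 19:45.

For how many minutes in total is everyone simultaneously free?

Noor → UTC: 08:30–08:45, 12:45–13:00, 13:15–15:00.
Zheng → UTC: 13:00–16:30, 17:45–18:45, 19:15–22:00.
Sven → UTC: 06:15–08:45, 11:00–14:30.
Dilnoza → UTC: 00:00–02:00, 03:30–03:45, 04:30–05:30, 05:45–06:00, 08:30–10:45.
Noor ∩ Zheng: 13:15–15:00.
Noor ∩ Zheng ∩ Sven: 13:15–14:30.
Noor ∩ Zheng ∩ Sven ∩ Dilnoza: (none).
Total common minutes: 0.

0 minutes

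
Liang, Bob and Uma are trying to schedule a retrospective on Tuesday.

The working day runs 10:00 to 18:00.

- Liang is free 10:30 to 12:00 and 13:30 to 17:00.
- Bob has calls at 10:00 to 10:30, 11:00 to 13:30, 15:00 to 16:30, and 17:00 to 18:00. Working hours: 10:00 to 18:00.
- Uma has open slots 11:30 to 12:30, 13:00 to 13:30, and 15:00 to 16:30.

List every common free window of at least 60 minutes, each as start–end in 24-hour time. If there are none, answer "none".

none

Bob free within 10:00–18:00: 10:30–11:00, 13:30–15:00, 16:30–17:00.
Liang ∩ Bob: 10:30–11:00, 13:30–15:00, 16:30–17:00.
Liang ∩ Bob ∩ Uma: (none).
Windows ≥ 60 min: (none).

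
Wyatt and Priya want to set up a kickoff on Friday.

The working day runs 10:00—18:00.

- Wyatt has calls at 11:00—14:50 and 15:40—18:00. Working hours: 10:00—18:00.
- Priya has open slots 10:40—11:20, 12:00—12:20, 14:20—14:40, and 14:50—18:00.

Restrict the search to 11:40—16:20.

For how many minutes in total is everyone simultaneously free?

Wyatt free within 10:00–18:00: 10:00–11:00, 14:50–15:40.
Wyatt ∩ Priya: 10:40–11:00, 14:50–15:40.
Restricted to 11:40–16:20: 14:50–15:40.
Total common minutes: 50.

50 minutes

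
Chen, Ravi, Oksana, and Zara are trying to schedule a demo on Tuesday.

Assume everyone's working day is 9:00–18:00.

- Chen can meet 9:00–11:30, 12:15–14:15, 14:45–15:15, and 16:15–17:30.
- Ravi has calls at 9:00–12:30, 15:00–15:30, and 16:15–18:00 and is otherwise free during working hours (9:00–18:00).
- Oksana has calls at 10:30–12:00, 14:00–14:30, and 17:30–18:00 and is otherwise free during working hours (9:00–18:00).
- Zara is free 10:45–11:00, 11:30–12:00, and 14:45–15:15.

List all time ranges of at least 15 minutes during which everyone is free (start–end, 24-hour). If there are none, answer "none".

Ravi free within 09:00–18:00: 12:30–15:00, 15:30–16:15.
Oksana free within 09:00–18:00: 09:00–10:30, 12:00–14:00, 14:30–17:30.
Chen ∩ Ravi: 12:30–14:15, 14:45–15:00.
Chen ∩ Ravi ∩ Oksana: 12:30–14:00, 14:45–15:00.
Chen ∩ Ravi ∩ Oksana ∩ Zara: 14:45–15:00.
Windows ≥ 15 min: 14:45–15:00.

14:45–15:00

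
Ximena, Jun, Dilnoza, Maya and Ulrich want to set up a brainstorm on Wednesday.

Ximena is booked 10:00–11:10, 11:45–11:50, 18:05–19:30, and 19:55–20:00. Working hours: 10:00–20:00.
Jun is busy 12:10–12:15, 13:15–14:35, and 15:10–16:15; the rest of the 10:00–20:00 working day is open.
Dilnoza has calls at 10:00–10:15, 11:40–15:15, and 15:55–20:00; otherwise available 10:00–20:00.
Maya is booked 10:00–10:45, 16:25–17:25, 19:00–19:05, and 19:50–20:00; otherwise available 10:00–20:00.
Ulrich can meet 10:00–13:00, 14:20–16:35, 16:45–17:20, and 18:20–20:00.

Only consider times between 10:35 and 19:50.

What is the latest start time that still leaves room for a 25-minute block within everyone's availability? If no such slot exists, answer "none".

Ximena free within 10:00–20:00: 11:10–11:45, 11:50–18:05, 19:30–19:55.
Jun free within 10:00–20:00: 10:00–12:10, 12:15–13:15, 14:35–15:10, 16:15–20:00.
Dilnoza free within 10:00–20:00: 10:15–11:40, 15:15–15:55.
Maya free within 10:00–20:00: 10:45–16:25, 17:25–19:00, 19:05–19:50.
Ximena ∩ Jun: 11:10–11:45, 11:50–12:10, 12:15–13:15, 14:35–15:10, 16:15–18:05, 19:30–19:55.
Ximena ∩ Jun ∩ Dilnoza: 11:10–11:40.
Ximena ∩ Jun ∩ Dilnoza ∩ Maya: 11:10–11:40.
Ximena ∩ Jun ∩ Dilnoza ∩ Maya ∩ Ulrich: 11:10–11:40.
Restricted to 10:35–19:50: 11:10–11:40.
Windows ≥ 25 min: 11:10–11:40.
Latest start in the last window 11:10–11:40 is 11:40 − 25 min = 11:15.

11:15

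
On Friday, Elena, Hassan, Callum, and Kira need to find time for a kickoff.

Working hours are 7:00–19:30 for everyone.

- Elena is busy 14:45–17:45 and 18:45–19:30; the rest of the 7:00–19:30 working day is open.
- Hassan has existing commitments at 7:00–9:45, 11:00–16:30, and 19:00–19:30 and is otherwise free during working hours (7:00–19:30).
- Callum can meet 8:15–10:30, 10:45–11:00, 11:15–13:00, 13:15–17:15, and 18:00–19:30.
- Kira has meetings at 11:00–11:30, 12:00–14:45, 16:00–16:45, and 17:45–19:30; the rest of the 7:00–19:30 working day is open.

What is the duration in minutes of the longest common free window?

45 minutes

Elena free within 07:00–19:30: 07:00–14:45, 17:45–18:45.
Hassan free within 07:00–19:30: 09:45–11:00, 16:30–19:00.
Kira free within 07:00–19:30: 07:00–11:00, 11:30–12:00, 14:45–16:00, 16:45–17:45.
Elena ∩ Hassan: 09:45–11:00, 17:45–18:45.
Elena ∩ Hassan ∩ Callum: 09:45–10:30, 10:45–11:00, 18:00–18:45.
Elena ∩ Hassan ∩ Callum ∩ Kira: 09:45–10:30, 10:45–11:00.
Common window lengths: 45, 15 min; longest is 45.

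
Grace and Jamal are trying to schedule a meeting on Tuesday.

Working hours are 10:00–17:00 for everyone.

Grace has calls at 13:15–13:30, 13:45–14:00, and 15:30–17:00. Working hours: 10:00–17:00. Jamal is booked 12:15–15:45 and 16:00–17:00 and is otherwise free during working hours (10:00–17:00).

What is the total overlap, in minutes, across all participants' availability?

Grace free within 10:00–17:00: 10:00–13:15, 13:30–13:45, 14:00–15:30.
Jamal free within 10:00–17:00: 10:00–12:15, 15:45–16:00.
Grace ∩ Jamal: 10:00–12:15.
Total common minutes: 135.

135 minutes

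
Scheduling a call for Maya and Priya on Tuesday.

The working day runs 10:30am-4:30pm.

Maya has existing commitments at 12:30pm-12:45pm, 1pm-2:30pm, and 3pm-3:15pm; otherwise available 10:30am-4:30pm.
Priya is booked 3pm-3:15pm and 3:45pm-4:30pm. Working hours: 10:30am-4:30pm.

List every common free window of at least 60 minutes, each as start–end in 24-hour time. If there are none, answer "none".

Maya free within 10:30–16:30: 10:30–12:30, 12:45–13:00, 14:30–15:00, 15:15–16:30.
Priya free within 10:30–16:30: 10:30–15:00, 15:15–15:45.
Maya ∩ Priya: 10:30–12:30, 12:45–13:00, 14:30–15:00, 15:15–15:45.
Windows ≥ 60 min: 10:30–12:30.

10:30–12:30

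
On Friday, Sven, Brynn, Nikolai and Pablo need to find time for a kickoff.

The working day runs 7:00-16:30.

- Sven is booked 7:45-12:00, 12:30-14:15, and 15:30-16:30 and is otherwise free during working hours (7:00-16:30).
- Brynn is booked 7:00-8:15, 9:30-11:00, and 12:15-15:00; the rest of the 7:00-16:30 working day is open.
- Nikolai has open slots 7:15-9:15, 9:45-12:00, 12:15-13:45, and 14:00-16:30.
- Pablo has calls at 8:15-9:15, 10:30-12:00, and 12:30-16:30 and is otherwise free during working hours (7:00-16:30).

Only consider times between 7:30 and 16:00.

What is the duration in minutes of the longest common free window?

0 minutes

Sven free within 07:00–16:30: 07:00–07:45, 12:00–12:30, 14:15–15:30.
Brynn free within 07:00–16:30: 08:15–09:30, 11:00–12:15, 15:00–16:30.
Pablo free within 07:00–16:30: 07:00–08:15, 09:15–10:30, 12:00–12:30.
Sven ∩ Brynn: 12:00–12:15, 15:00–15:30.
Sven ∩ Brynn ∩ Nikolai: 15:00–15:30.
Sven ∩ Brynn ∩ Nikolai ∩ Pablo: (none).
Restricted to 07:30–16:00: (none).
No common window.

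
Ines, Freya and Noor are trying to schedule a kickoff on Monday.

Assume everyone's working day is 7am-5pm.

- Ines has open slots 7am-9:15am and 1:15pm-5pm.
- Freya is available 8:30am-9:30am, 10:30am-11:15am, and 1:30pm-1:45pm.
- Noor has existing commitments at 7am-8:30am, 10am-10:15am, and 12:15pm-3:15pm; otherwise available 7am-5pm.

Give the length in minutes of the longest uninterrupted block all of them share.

Noor free within 07:00–17:00: 08:30–10:00, 10:15–12:15, 15:15–17:00.
Ines ∩ Freya: 08:30–09:15, 13:30–13:45.
Ines ∩ Freya ∩ Noor: 08:30–09:15.
Single common window of 45 minutes.

45 minutes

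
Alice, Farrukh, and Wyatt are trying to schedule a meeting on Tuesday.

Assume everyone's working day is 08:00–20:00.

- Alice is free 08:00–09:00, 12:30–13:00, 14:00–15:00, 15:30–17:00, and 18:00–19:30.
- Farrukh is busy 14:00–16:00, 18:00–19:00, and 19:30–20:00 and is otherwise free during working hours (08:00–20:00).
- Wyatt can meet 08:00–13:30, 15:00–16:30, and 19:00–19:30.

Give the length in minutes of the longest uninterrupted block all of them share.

Farrukh free within 08:00–20:00: 08:00–14:00, 16:00–18:00, 19:00–19:30.
Alice ∩ Farrukh: 08:00–09:00, 12:30–13:00, 16:00–17:00, 19:00–19:30.
Alice ∩ Farrukh ∩ Wyatt: 08:00–09:00, 12:30–13:00, 16:00–16:30, 19:00–19:30.
Common window lengths: 60, 30, 30, 30 min; longest is 60.

60 minutes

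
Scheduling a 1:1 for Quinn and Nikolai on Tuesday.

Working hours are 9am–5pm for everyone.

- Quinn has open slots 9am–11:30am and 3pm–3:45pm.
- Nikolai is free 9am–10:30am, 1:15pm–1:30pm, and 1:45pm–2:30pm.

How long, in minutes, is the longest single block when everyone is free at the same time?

Quinn ∩ Nikolai: 09:00–10:30.
Single common window of 90 minutes.

90 minutes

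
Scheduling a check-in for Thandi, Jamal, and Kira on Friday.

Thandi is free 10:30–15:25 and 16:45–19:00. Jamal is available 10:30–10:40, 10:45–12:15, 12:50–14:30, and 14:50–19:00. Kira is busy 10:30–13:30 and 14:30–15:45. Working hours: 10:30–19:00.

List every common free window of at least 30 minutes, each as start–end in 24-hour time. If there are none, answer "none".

13:30–14:30, 16:45–19:00

Kira free within 10:30–19:00: 13:30–14:30, 15:45–19:00.
Thandi ∩ Jamal: 10:30–10:40, 10:45–12:15, 12:50–14:30, 14:50–15:25, 16:45–19:00.
Thandi ∩ Jamal ∩ Kira: 13:30–14:30, 16:45–19:00.
Windows ≥ 30 min: 13:30–14:30, 16:45–19:00.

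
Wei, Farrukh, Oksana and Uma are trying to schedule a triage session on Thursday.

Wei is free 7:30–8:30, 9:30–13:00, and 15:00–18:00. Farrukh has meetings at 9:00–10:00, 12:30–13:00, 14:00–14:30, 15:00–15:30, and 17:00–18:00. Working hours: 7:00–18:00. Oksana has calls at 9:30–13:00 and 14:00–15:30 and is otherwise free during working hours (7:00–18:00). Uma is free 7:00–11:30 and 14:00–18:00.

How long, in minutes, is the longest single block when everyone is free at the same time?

90 minutes

Farrukh free within 07:00–18:00: 07:00–09:00, 10:00–12:30, 13:00–14:00, 14:30–15:00, 15:30–17:00.
Oksana free within 07:00–18:00: 07:00–09:30, 13:00–14:00, 15:30–18:00.
Wei ∩ Farrukh: 07:30–08:30, 10:00–12:30, 15:30–17:00.
Wei ∩ Farrukh ∩ Oksana: 07:30–08:30, 15:30–17:00.
Wei ∩ Farrukh ∩ Oksana ∩ Uma: 07:30–08:30, 15:30–17:00.
Common window lengths: 60, 90 min; longest is 90.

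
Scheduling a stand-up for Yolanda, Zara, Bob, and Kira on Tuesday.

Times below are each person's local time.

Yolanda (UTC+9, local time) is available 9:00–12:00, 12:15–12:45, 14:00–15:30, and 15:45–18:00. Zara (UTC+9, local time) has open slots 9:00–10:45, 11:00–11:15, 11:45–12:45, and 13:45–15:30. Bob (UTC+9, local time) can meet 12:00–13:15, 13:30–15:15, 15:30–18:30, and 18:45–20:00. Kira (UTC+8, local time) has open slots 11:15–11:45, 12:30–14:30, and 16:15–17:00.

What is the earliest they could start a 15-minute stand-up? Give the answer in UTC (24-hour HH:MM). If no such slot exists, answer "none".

Yolanda → UTC: 00:00–03:00, 03:15–03:45, 05:00–06:30, 06:45–09:00.
Zara → UTC: 00:00–01:45, 02:00–02:15, 02:45–03:45, 04:45–06:30.
Bob → UTC: 03:00–04:15, 04:30–06:15, 06:30–09:30, 09:45–11:00.
Kira → UTC: 03:15–03:45, 04:30–06:30, 08:15–09:00.
Yolanda ∩ Zara: 00:00–01:45, 02:00–02:15, 02:45–03:00, 03:15–03:45, 05:00–06:30.
Yolanda ∩ Zara ∩ Bob: 03:15–03:45, 05:00–06:15.
Yolanda ∩ Zara ∩ Bob ∩ Kira: 03:15–03:45, 05:00–06:15.
Windows ≥ 15 min: 03:15–03:45, 05:00–06:15.
Earliest such window starts at 03:15.

03:15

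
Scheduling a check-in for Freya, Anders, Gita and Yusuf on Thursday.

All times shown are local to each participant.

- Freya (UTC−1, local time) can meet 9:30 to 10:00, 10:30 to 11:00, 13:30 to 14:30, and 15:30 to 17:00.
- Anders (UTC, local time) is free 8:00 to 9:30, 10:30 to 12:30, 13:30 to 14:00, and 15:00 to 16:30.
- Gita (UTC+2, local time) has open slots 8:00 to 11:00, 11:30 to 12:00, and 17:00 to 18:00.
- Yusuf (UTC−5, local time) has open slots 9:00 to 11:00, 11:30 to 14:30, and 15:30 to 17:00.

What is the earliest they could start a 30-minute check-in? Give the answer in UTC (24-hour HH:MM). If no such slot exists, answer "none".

Freya → UTC: 10:30–11:00, 11:30–12:00, 14:30–15:30, 16:30–18:00.
Anders → UTC: 08:00–09:30, 10:30–12:30, 13:30–14:00, 15:00–16:30.
Gita → UTC: 06:00–09:00, 09:30–10:00, 15:00–16:00.
Yusuf → UTC: 14:00–16:00, 16:30–19:30, 20:30–22:00.
Freya ∩ Anders: 10:30–11:00, 11:30–12:00, 15:00–15:30.
Freya ∩ Anders ∩ Gita: 15:00–15:30.
Freya ∩ Anders ∩ Gita ∩ Yusuf: 15:00–15:30.
Windows ≥ 30 min: 15:00–15:30.
Earliest such window starts at 15:00.

15:00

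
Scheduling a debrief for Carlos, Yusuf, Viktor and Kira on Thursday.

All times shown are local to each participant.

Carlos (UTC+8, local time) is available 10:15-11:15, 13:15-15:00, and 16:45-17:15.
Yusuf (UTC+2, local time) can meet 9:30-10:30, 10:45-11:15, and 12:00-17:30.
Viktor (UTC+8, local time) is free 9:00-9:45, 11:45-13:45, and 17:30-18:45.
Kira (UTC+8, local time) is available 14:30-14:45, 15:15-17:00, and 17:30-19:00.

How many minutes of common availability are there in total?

Carlos → UTC: 02:15–03:15, 05:15–07:00, 08:45–09:15.
Yusuf → UTC: 07:30–08:30, 08:45–09:15, 10:00–15:30.
Viktor → UTC: 01:00–01:45, 03:45–05:45, 09:30–10:45.
Kira → UTC: 06:30–06:45, 07:15–09:00, 09:30–11:00.
Carlos ∩ Yusuf: 08:45–09:15.
Carlos ∩ Yusuf ∩ Viktor: (none).
Carlos ∩ Yusuf ∩ Viktor ∩ Kira: (none).
Total common minutes: 0.

0 minutes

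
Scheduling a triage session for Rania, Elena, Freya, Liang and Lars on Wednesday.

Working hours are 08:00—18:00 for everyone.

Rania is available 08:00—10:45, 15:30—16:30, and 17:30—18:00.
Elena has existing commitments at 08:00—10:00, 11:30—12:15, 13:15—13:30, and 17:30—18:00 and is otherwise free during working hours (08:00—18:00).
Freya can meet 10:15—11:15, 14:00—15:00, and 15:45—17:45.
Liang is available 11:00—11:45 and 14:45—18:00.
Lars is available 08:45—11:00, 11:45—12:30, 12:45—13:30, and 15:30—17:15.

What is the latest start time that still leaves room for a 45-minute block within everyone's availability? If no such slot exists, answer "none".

Elena free within 08:00–18:00: 10:00–11:30, 12:15–13:15, 13:30–17:30.
Rania ∩ Elena: 10:00–10:45, 15:30–16:30.
Rania ∩ Elena ∩ Freya: 10:15–10:45, 15:45–16:30.
Rania ∩ Elena ∩ Freya ∩ Liang: 15:45–16:30.
Rania ∩ Elena ∩ Freya ∩ Liang ∩ Lars: 15:45–16:30.
Windows ≥ 45 min: 15:45–16:30.
Latest start in the last window 15:45–16:30 is 16:30 − 45 min = 15:45.

15:45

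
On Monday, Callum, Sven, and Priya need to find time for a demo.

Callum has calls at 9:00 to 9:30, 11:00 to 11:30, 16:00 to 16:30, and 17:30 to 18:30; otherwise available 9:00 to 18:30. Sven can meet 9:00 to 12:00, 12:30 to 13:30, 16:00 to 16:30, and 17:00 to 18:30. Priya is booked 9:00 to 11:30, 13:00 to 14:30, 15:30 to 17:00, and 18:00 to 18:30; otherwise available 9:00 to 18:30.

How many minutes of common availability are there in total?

90 minutes

Callum free within 09:00–18:30: 09:30–11:00, 11:30–16:00, 16:30–17:30.
Priya free within 09:00–18:30: 11:30–13:00, 14:30–15:30, 17:00–18:00.
Callum ∩ Sven: 09:30–11:00, 11:30–12:00, 12:30–13:30, 17:00–17:30.
Callum ∩ Sven ∩ Priya: 11:30–12:00, 12:30–13:00, 17:00–17:30.
Total common minutes: 30 + 30 + 30 = 90.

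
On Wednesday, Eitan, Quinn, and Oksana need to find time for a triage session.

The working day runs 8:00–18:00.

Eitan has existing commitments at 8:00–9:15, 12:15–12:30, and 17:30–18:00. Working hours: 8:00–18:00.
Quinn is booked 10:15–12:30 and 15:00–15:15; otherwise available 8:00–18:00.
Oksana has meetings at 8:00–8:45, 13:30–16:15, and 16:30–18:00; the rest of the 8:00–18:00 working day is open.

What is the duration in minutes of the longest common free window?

60 minutes

Eitan free within 08:00–18:00: 09:15–12:15, 12:30–17:30.
Quinn free within 08:00–18:00: 08:00–10:15, 12:30–15:00, 15:15–18:00.
Oksana free within 08:00–18:00: 08:45–13:30, 16:15–16:30.
Eitan ∩ Quinn: 09:15–10:15, 12:30–15:00, 15:15–17:30.
Eitan ∩ Quinn ∩ Oksana: 09:15–10:15, 12:30–13:30, 16:15–16:30.
Common window lengths: 60, 60, 15 min; longest is 60.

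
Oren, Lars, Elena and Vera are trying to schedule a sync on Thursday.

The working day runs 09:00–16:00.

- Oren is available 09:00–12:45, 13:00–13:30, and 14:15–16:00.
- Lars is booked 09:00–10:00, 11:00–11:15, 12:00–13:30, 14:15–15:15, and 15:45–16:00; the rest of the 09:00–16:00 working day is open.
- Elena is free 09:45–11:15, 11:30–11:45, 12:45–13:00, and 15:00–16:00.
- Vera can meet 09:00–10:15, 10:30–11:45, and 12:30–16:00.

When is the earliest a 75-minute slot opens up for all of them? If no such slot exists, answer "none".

Lars free within 09:00–16:00: 10:00–11:00, 11:15–12:00, 13:30–14:15, 15:15–15:45.
Oren ∩ Lars: 10:00–11:00, 11:15–12:00, 15:15–15:45.
Oren ∩ Lars ∩ Elena: 10:00–11:00, 11:30–11:45, 15:15–15:45.
Oren ∩ Lars ∩ Elena ∩ Vera: 10:00–10:15, 10:30–11:00, 11:30–11:45, 15:15–15:45.
Windows ≥ 75 min: (none).

none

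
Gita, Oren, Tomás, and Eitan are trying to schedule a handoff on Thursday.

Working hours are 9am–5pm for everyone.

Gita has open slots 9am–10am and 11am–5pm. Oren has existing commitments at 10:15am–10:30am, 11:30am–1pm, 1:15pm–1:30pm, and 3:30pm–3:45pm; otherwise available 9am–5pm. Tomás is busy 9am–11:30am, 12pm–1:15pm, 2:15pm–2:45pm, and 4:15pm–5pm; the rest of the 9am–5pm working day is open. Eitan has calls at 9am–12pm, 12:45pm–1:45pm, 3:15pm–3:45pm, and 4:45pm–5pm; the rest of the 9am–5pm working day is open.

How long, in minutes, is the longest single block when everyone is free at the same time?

30 minutes

Oren free within 09:00–17:00: 09:00–10:15, 10:30–11:30, 13:00–13:15, 13:30–15:30, 15:45–17:00.
Tomás free within 09:00–17:00: 11:30–12:00, 13:15–14:15, 14:45–16:15.
Eitan free within 09:00–17:00: 12:00–12:45, 13:45–15:15, 15:45–16:45.
Gita ∩ Oren: 09:00–10:00, 11:00–11:30, 13:00–13:15, 13:30–15:30, 15:45–17:00.
Gita ∩ Oren ∩ Tomás: 13:30–14:15, 14:45–15:30, 15:45–16:15.
Gita ∩ Oren ∩ Tomás ∩ Eitan: 13:45–14:15, 14:45–15:15, 15:45–16:15.
Common window lengths: 30, 30, 30 min; longest is 30.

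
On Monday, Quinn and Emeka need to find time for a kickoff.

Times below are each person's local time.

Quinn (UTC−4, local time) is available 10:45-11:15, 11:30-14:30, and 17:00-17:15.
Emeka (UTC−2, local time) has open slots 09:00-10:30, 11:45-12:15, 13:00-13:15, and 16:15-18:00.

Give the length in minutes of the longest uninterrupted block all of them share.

15 minutes

Quinn → UTC: 14:45–15:15, 15:30–18:30, 21:00–21:15.
Emeka → UTC: 11:00–12:30, 13:45–14:15, 15:00–15:15, 18:15–20:00.
Quinn ∩ Emeka: 15:00–15:15, 18:15–18:30.
Common window lengths: 15, 15 min; longest is 15.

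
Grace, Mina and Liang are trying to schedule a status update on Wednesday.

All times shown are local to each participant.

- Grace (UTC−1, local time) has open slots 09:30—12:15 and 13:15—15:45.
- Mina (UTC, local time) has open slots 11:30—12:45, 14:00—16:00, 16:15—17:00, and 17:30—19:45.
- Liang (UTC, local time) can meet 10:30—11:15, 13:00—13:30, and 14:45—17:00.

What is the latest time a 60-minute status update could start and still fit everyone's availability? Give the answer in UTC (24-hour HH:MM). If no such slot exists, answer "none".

Grace → UTC: 10:30–13:15, 14:15–16:45.
Mina → UTC: 11:30–12:45, 14:00–16:00, 16:15–17:00, 17:30–19:45.
Liang → UTC: 10:30–11:15, 13:00–13:30, 14:45–17:00.
Grace ∩ Mina: 11:30–12:45, 14:15–16:00, 16:15–16:45.
Grace ∩ Mina ∩ Liang: 14:45–16:00, 16:15–16:45.
Windows ≥ 60 min: 14:45–16:00.
Latest start in the last window 14:45–16:00 is 16:00 − 60 min = 15:00.

15:00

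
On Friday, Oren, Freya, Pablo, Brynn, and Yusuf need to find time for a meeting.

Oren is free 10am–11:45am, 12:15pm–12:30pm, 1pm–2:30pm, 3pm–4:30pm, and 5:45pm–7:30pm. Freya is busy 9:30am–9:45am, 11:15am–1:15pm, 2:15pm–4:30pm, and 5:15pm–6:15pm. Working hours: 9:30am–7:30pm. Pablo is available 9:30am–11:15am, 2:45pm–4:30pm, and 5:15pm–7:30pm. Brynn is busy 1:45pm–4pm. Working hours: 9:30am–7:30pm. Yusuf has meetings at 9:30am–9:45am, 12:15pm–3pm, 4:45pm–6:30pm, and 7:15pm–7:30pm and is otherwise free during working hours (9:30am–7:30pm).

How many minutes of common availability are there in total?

Freya free within 09:30–19:30: 09:45–11:15, 13:15–14:15, 16:30–17:15, 18:15–19:30.
Brynn free within 09:30–19:30: 09:30–13:45, 16:00–19:30.
Yusuf free within 09:30–19:30: 09:45–12:15, 15:00–16:45, 18:30–19:15.
Oren ∩ Freya: 10:00–11:15, 13:15–14:15, 18:15–19:30.
Oren ∩ Freya ∩ Pablo: 10:00–11:15, 18:15–19:30.
Oren ∩ Freya ∩ Pablo ∩ Brynn: 10:00–11:15, 18:15–19:30.
Oren ∩ Freya ∩ Pablo ∩ Brynn ∩ Yusuf: 10:00–11:15, 18:30–19:15.
Total common minutes: 75 + 45 = 120.

120 minutes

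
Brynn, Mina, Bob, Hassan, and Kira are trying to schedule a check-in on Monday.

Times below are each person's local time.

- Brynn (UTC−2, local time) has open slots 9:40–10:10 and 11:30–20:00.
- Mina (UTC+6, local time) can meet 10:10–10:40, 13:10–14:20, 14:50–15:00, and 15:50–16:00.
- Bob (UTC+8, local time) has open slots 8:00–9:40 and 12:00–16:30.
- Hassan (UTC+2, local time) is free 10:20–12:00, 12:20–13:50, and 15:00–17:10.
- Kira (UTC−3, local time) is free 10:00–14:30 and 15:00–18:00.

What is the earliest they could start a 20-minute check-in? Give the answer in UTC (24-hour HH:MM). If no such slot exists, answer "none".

none

Brynn → UTC: 11:40–12:10, 13:30–22:00.
Mina → UTC: 04:10–04:40, 07:10–08:20, 08:50–09:00, 09:50–10:00.
Bob → UTC: 00:00–01:40, 04:00–08:30.
Hassan → UTC: 08:20–10:00, 10:20–11:50, 13:00–15:10.
Kira → UTC: 13:00–17:30, 18:00–21:00.
Brynn ∩ Mina: (none).
Brynn ∩ Mina ∩ Bob: (none).
Brynn ∩ Mina ∩ Bob ∩ Hassan: (none).
Brynn ∩ Mina ∩ Bob ∩ Hassan ∩ Kira: (none).
Windows ≥ 20 min: (none).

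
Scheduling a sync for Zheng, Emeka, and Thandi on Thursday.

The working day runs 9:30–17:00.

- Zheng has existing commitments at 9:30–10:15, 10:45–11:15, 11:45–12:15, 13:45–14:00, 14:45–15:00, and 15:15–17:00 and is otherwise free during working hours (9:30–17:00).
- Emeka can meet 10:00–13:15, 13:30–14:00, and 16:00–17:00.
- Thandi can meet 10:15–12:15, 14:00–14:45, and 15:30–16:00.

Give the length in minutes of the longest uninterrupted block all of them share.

Zheng free within 09:30–17:00: 10:15–10:45, 11:15–11:45, 12:15–13:45, 14:00–14:45, 15:00–15:15.
Zheng ∩ Emeka: 10:15–10:45, 11:15–11:45, 12:15–13:15, 13:30–13:45.
Zheng ∩ Emeka ∩ Thandi: 10:15–10:45, 11:15–11:45.
Common window lengths: 30, 30 min; longest is 30.

30 minutes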